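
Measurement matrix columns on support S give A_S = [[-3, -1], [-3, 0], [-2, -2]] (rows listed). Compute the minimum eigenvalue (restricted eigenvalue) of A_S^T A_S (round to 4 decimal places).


A_S^T A_S = [[22, 7], [7, 5]].
trace = 27.
det = 61.
disc = trace^2 - 4*det = 729 - 4*61 = 485.
sqrt(485) ≈ 22.022716.
lam_min = (27 - sqrt(485))/2 ≈ (27 - 22.022716)/2 = 2.488642 ≈ 2.4886.

2.4886


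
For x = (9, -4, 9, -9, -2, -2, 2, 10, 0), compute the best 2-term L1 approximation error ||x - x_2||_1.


Sorted |x_i| descending: [10, 9, 9, 9, 4, 2, 2, 2, 0]
Keep top 2: [10, 9]
Tail entries: [9, 9, 4, 2, 2, 2, 0]
L1 error = sum of tail = 28.

28


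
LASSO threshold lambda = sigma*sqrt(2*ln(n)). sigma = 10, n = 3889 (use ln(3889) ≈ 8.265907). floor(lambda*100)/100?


ln(3889) ≈ 8.265907.
2*ln(n) ≈ 16.531814.
sqrt(2*ln(n)) ≈ sqrt(16.531814) ≈ 4.065933.
lambda ≈ 10*4.065933 = 40.65933.
floor(lambda*100)/100 = 40.65.

40.65


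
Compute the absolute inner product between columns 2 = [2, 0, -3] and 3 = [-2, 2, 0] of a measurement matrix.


Inner product: 2*-2 + 0*2 + -3*0
Products: [-4, 0, 0]
Sum = -4.
|dot| = 4.

4


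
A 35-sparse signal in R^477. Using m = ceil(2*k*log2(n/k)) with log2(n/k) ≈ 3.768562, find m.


log2(n/k) = log2(477/35) ≈ 3.768562.
2*k*log2(n/k) ≈ 2*35*3.768562 = 263.79934.
m = ceil(263.79934) = 264.

264


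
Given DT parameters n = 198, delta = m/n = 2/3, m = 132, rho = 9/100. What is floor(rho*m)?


m = 2/3*198 = 132.
rho = 9/100.
rho*m = 9/100*132 = 11.88.
k = floor(11.88) = 11.

11


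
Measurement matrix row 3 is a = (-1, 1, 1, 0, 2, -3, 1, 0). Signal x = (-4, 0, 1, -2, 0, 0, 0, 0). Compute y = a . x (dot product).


Non-zero terms: ['-1*-4', '1*1', '0*-2']
Products: [4, 1, 0]
y = sum = 5.

5


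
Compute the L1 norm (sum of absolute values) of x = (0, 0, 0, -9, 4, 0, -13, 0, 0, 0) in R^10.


Non-zero entries: [(3, -9), (4, 4), (6, -13)]
Absolute values: [9, 4, 13]
||x||_1 = sum = 26.

26


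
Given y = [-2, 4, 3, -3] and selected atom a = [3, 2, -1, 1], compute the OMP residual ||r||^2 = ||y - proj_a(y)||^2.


a^T a = 15.
a^T y = -4.
coeff = -4/15 = -4/15.
||r||^2 = 554/15.

554/15


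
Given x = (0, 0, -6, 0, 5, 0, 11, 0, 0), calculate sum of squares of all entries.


Non-zero entries: [(2, -6), (4, 5), (6, 11)]
Squares: [36, 25, 121]
||x||_2^2 = sum = 182.

182


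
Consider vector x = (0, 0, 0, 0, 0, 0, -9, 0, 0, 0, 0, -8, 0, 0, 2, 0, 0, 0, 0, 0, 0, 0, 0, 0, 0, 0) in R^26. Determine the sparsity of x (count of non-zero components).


Non-zero positions: [6, 11, 14].
Sparsity = 3.

3


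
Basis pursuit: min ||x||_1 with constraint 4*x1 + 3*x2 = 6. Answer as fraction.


Axis intercepts:
  x1 = 3/2, x2 = 0: L1 = 3/2
  x1 = 0, x2 = 2: L1 = 2
x* = (3/2, 0)
||x*||_1 = 3/2.

3/2


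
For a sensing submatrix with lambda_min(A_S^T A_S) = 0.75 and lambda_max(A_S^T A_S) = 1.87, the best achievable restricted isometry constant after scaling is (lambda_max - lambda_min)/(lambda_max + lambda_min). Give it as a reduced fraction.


lambda_max - lambda_min = 1.87 - 0.75 = 1.12.
lambda_max + lambda_min = 1.87 + 0.75 = 2.62.
delta = 1.12/2.62 = 112/262 = 56/131.

56/131


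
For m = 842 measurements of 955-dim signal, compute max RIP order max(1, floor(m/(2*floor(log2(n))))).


floor(log2(955)) = 9.
2*9 = 18.
m/(2*floor(log2(n))) = 842/18 ≈ 46.7778.
floor = 46.
k = max(1, 46) = 46.

46


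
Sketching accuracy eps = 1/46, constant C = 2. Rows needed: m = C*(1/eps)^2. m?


1/eps = 46.
(1/eps)^2 = 2116.
m = 2*2116 = 4232.

4232


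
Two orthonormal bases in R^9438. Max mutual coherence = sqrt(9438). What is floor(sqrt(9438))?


97^2 = 9409 <= 9438 < 9604 = 98^2, so 97 <= sqrt(9438) < 98.
floor(sqrt(9438)) = 97.

97


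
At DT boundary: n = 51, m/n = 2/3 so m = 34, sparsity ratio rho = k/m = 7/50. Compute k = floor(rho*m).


m = 2/3*51 = 34.
rho = 7/50.
rho*m = 7/50*34 = 4.76.
k = floor(4.76) = 4.

4


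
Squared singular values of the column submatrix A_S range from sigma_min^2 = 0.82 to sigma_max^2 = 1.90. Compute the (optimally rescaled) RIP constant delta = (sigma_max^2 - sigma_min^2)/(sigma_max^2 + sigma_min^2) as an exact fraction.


lambda_max - lambda_min = 1.90 - 0.82 = 1.08.
lambda_max + lambda_min = 1.90 + 0.82 = 2.72.
delta = 1.08/2.72 = 108/272 = 27/68.

27/68


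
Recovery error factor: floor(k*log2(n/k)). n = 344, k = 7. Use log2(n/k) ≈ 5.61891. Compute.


log2(n/k) = log2(344/7) ≈ 5.61891.
k*log2(n/k) ≈ 7*5.61891 = 39.33237.
floor(39.33237) = 39.

39


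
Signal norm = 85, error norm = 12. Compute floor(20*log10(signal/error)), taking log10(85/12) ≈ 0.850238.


||x||/||e|| = 85/12.
log10(85/12) ≈ 0.850238.
20*log10(||x||/||e||) ≈ 20*0.850238 = 17.00476.
floor(17.00476) = 17.

17


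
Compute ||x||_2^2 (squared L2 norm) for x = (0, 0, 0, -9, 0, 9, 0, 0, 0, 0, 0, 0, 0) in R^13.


Non-zero entries: [(3, -9), (5, 9)]
Squares: [81, 81]
||x||_2^2 = sum = 162.

162


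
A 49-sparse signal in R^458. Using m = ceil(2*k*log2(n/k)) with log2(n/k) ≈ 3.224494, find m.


log2(n/k) = log2(458/49) ≈ 3.224494.
2*k*log2(n/k) ≈ 2*49*3.224494 = 316.000412.
m = ceil(316.000412) = 317.

317


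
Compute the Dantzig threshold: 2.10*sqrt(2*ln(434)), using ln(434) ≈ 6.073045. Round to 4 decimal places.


ln(434) ≈ 6.073045.
2*ln(n) ≈ 12.14609.
sqrt(2*ln(n)) ≈ sqrt(12.14609) ≈ 3.485124.
threshold ≈ 2.10*3.485124 = 7.3187604 ≈ 7.3188.

7.3188


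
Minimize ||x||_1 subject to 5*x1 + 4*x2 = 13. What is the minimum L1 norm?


Axis intercepts:
  x1 = 13/5, x2 = 0: L1 = 13/5
  x1 = 0, x2 = 13/4: L1 = 13/4
x* = (13/5, 0)
||x*||_1 = 13/5.

13/5


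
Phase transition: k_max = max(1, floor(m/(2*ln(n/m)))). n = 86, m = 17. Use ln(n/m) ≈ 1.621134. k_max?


n/m = 86/17.
ln(n/m) ≈ 1.621134.
2*ln(n/m) ≈ 3.242268.
m/(2*ln(n/m)) ≈ 17/3.242268 ≈ 5.2432.
floor = 5.
k_max = max(1, 5) = 5.

5


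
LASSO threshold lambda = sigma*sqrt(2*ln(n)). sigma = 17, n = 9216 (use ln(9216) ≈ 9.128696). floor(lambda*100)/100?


ln(9216) ≈ 9.128696.
2*ln(n) ≈ 18.257392.
sqrt(2*ln(n)) ≈ sqrt(18.257392) ≈ 4.272867.
lambda ≈ 17*4.272867 = 72.638739.
floor(lambda*100)/100 = 72.63.

72.63


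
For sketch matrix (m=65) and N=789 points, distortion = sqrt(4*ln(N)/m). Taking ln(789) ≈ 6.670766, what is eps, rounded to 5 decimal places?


ln(789) ≈ 6.670766.
4*ln(N)/m ≈ 4*6.670766/65 ≈ 0.41050868.
eps = sqrt(0.41050868) ≈ 0.6407095 ≈ 0.64071.

0.64071


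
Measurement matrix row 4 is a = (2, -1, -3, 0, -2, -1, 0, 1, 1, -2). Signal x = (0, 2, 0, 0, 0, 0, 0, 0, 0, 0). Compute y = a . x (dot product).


Non-zero terms: ['-1*2']
Products: [-2]
y = sum = -2.

-2


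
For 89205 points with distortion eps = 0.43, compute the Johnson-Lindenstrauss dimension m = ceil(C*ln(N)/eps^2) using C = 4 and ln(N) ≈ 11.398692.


ln(89205) ≈ 11.398692.
eps^2 = 0.43^2 = 0.1849.
C*ln(N)/eps^2 ≈ 4*11.398692/0.1849 ≈ 246.5915.
m = ceil(246.5915) = 247.

247


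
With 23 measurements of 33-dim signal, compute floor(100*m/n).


100*m/n = 100*23/33 ≈ 69.697.
floor = 69.

69


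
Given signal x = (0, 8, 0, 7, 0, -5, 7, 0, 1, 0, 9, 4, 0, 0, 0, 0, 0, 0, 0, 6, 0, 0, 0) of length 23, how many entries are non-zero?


Non-zero positions: [1, 3, 5, 6, 8, 10, 11, 19].
Sparsity = 8.

8


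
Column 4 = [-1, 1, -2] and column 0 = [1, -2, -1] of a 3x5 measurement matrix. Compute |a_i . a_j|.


Inner product: -1*1 + 1*-2 + -2*-1
Products: [-1, -2, 2]
Sum = -1.
|dot| = 1.

1


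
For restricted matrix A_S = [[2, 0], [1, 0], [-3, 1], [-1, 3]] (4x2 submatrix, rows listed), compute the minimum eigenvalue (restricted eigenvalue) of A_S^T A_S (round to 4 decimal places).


A_S^T A_S = [[15, -6], [-6, 10]].
trace = 25.
det = 114.
disc = trace^2 - 4*det = 625 - 4*114 = 169.
sqrt(169) = 13.
lam_min = (25 - 13)/2 = 6 = 6.0000.

6.0000


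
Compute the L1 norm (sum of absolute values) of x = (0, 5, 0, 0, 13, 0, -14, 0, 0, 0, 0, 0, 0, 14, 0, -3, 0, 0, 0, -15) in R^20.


Non-zero entries: [(1, 5), (4, 13), (6, -14), (13, 14), (15, -3), (19, -15)]
Absolute values: [5, 13, 14, 14, 3, 15]
||x||_1 = sum = 64.

64


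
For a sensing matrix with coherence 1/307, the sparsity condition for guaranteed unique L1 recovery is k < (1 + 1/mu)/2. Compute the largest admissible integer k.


1/mu = 307.
1 + 1/mu = 308.
(1 + 1/mu)/2 = 154 is an integer and the inequality is strict, so k_max = 154 - 1 = 153.

153


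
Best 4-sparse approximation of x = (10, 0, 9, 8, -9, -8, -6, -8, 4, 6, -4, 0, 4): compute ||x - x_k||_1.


Sorted |x_i| descending: [10, 9, 9, 8, 8, 8, 6, 6, 4, 4, 4, 0, 0]
Keep top 4: [10, 9, 9, 8]
Tail entries: [8, 8, 6, 6, 4, 4, 4, 0, 0]
L1 error = sum of tail = 40.

40


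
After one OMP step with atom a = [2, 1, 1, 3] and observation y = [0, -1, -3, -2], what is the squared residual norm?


a^T a = 15.
a^T y = -10.
coeff = -10/15 = -2/3.
||r||^2 = 22/3.

22/3


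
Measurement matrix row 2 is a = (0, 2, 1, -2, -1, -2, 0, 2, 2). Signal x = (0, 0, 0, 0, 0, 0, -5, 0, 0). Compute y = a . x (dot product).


Non-zero terms: ['0*-5']
Products: [0]
y = sum = 0.

0


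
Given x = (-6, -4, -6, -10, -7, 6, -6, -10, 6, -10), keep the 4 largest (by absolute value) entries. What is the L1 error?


Sorted |x_i| descending: [10, 10, 10, 7, 6, 6, 6, 6, 6, 4]
Keep top 4: [10, 10, 10, 7]
Tail entries: [6, 6, 6, 6, 6, 4]
L1 error = sum of tail = 34.

34


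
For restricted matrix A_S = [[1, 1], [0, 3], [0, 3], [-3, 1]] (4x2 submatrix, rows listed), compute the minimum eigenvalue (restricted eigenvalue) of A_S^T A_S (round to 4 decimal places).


A_S^T A_S = [[10, -2], [-2, 20]].
trace = 30.
det = 196.
disc = trace^2 - 4*det = 900 - 4*196 = 116.
sqrt(116) ≈ 10.770330.
lam_min = (30 - sqrt(116))/2 ≈ (30 - 10.770330)/2 = 9.614835 ≈ 9.6148.

9.6148


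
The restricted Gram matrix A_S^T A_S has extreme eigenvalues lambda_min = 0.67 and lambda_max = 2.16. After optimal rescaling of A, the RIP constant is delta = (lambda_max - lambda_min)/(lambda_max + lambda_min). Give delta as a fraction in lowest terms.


lambda_max - lambda_min = 2.16 - 0.67 = 1.49.
lambda_max + lambda_min = 2.16 + 0.67 = 2.83.
delta = 1.49/2.83 = 149/283.

149/283


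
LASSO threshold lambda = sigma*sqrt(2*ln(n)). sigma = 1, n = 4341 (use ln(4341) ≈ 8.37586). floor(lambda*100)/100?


ln(4341) ≈ 8.37586.
2*ln(n) ≈ 16.75172.
sqrt(2*ln(n)) ≈ sqrt(16.75172) ≈ 4.092887.
lambda ≈ 1*4.092887 = 4.092887.
floor(lambda*100)/100 = 4.09.

4.09


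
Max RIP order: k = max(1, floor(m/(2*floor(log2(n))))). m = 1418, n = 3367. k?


floor(log2(3367)) = 11.
2*11 = 22.
m/(2*floor(log2(n))) = 1418/22 ≈ 64.4545.
floor = 64.
k = max(1, 64) = 64.

64


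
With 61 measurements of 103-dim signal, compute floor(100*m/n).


100*m/n = 100*61/103 ≈ 59.2233.
floor = 59.

59


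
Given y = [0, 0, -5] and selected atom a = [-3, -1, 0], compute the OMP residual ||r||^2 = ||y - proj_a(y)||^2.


a^T a = 10.
a^T y = 0.
coeff = 0/10 = 0.
||r||^2 = 25.

25


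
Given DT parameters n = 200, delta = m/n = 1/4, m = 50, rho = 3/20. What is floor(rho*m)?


m = 1/4*200 = 50.
rho = 3/20.
rho*m = 3/20*50 = 7.5.
k = floor(7.5) = 7.

7


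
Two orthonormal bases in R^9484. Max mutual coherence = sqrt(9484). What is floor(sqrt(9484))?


97^2 = 9409 <= 9484 < 9604 = 98^2, so 97 <= sqrt(9484) < 98.
floor(sqrt(9484)) = 97.

97


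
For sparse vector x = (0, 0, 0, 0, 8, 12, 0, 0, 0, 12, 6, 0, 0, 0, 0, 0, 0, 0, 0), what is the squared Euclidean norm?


Non-zero entries: [(4, 8), (5, 12), (9, 12), (10, 6)]
Squares: [64, 144, 144, 36]
||x||_2^2 = sum = 388.

388


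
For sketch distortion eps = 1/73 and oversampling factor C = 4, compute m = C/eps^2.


1/eps = 73.
(1/eps)^2 = 5329.
m = 4*5329 = 21316.

21316


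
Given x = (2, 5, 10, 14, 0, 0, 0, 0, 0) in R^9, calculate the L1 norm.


Non-zero entries: [(0, 2), (1, 5), (2, 10), (3, 14)]
Absolute values: [2, 5, 10, 14]
||x||_1 = sum = 31.

31


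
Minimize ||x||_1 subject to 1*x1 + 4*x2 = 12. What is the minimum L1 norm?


Axis intercepts:
  x1 = 12, x2 = 0: L1 = 12
  x1 = 0, x2 = 3: L1 = 3
x* = (0, 3)
||x*||_1 = 3.

3


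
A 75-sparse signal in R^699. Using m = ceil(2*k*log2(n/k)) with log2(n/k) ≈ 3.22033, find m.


log2(n/k) = log2(699/75) ≈ 3.22033.
2*k*log2(n/k) ≈ 2*75*3.22033 = 483.0495.
m = ceil(483.0495) = 484.

484


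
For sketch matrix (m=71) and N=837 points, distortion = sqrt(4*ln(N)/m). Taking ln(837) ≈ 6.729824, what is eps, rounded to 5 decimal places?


ln(837) ≈ 6.729824.
4*ln(N)/m ≈ 4*6.729824/71 ≈ 0.37914501.
eps = sqrt(0.37914501) ≈ 0.6157475 ≈ 0.61575.

0.61575


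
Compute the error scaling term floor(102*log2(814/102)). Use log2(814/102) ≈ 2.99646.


log2(n/k) = log2(814/102) ≈ 2.99646.
k*log2(n/k) ≈ 102*2.99646 = 305.63892.
floor(305.63892) = 305.

305


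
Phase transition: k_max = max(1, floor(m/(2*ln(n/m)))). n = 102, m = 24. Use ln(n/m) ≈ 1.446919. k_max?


n/m = 102/24 = 17/4.
ln(n/m) ≈ 1.446919.
2*ln(n/m) ≈ 2.893838.
m/(2*ln(n/m)) ≈ 24/2.893838 ≈ 8.2935.
floor = 8.
k_max = max(1, 8) = 8.

8


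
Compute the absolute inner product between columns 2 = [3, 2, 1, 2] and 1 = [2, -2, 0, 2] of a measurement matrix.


Inner product: 3*2 + 2*-2 + 1*0 + 2*2
Products: [6, -4, 0, 4]
Sum = 6.
|dot| = 6.

6


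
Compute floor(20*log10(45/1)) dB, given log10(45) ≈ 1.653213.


||x||/||e|| = 45/1 = 45.
log10(45) ≈ 1.653213.
20*log10(||x||/||e||) ≈ 20*1.653213 = 33.06426.
floor(33.06426) = 33.

33


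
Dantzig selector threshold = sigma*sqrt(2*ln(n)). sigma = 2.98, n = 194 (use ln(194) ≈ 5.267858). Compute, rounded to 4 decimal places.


ln(194) ≈ 5.267858.
2*ln(n) ≈ 10.535716.
sqrt(2*ln(n)) ≈ sqrt(10.535716) ≈ 3.245877.
threshold ≈ 2.98*3.245877 = 9.67271346 ≈ 9.6727.

9.6727


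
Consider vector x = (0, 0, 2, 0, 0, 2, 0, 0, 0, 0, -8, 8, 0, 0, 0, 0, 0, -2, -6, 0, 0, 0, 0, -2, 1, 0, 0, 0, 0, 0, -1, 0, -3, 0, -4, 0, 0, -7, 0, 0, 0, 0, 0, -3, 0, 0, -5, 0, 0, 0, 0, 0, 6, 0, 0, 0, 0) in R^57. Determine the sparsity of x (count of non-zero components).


Non-zero positions: [2, 5, 10, 11, 17, 18, 23, 24, 30, 32, 34, 37, 43, 46, 52].
Sparsity = 15.

15


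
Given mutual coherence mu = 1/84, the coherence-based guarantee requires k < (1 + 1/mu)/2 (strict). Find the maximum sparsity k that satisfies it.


1/mu = 84.
1 + 1/mu = 85.
(1 + 1/mu)/2 = 42.5 is not an integer, so k_max = floor(42.5) = 42.

42


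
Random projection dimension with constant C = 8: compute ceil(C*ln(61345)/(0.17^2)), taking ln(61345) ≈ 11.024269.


ln(61345) ≈ 11.024269.
eps^2 = 0.17^2 = 0.0289.
C*ln(N)/eps^2 ≈ 8*11.024269/0.0289 ≈ 3051.7008.
m = ceil(3051.7008) = 3052.

3052


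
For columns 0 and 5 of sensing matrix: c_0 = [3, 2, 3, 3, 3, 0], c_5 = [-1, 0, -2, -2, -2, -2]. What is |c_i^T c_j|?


Inner product: 3*-1 + 2*0 + 3*-2 + 3*-2 + 3*-2 + 0*-2
Products: [-3, 0, -6, -6, -6, 0]
Sum = -21.
|dot| = 21.

21


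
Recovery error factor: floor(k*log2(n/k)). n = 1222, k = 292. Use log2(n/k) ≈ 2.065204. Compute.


log2(n/k) = log2(1222/292) ≈ 2.065204.
k*log2(n/k) ≈ 292*2.065204 = 603.039568.
floor(603.039568) = 603.

603


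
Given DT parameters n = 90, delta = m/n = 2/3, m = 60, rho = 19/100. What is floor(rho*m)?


m = 2/3*90 = 60.
rho = 19/100.
rho*m = 19/100*60 = 11.4.
k = floor(11.4) = 11.

11


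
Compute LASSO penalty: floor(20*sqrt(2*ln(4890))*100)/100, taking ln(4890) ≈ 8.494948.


ln(4890) ≈ 8.494948.
2*ln(n) ≈ 16.989896.
sqrt(2*ln(n)) ≈ sqrt(16.989896) ≈ 4.12188.
lambda ≈ 20*4.12188 = 82.4376.
floor(lambda*100)/100 = 82.43.

82.43


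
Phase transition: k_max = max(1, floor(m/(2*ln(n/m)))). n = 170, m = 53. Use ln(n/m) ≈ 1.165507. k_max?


n/m = 170/53.
ln(n/m) ≈ 1.165507.
2*ln(n/m) ≈ 2.331014.
m/(2*ln(n/m)) ≈ 53/2.331014 ≈ 22.7369.
floor = 22.
k_max = max(1, 22) = 22.

22


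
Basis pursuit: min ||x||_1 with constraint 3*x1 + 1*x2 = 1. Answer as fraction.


Axis intercepts:
  x1 = 1/3, x2 = 0: L1 = 1/3
  x1 = 0, x2 = 1: L1 = 1
x* = (1/3, 0)
||x*||_1 = 1/3.

1/3


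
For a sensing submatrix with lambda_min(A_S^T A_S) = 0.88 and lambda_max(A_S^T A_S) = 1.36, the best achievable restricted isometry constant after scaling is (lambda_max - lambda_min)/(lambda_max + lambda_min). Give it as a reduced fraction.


lambda_max - lambda_min = 1.36 - 0.88 = 0.48.
lambda_max + lambda_min = 1.36 + 0.88 = 2.24.
delta = 0.48/2.24 = 48/224 = 3/14.

3/14


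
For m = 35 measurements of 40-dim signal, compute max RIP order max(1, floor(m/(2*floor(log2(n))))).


floor(log2(40)) = 5.
2*5 = 10.
m/(2*floor(log2(n))) = 35/10 ≈ 3.5.
floor = 3.
k = max(1, 3) = 3.

3


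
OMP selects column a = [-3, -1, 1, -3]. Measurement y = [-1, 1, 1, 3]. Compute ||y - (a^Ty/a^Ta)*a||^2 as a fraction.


a^T a = 20.
a^T y = -6.
coeff = -6/20 = -3/10.
||r||^2 = 51/5.

51/5


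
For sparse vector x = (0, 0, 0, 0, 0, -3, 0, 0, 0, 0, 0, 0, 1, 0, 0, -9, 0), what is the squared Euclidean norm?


Non-zero entries: [(5, -3), (12, 1), (15, -9)]
Squares: [9, 1, 81]
||x||_2^2 = sum = 91.

91


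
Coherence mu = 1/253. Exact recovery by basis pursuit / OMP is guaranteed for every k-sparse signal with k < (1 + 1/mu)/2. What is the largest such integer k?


1/mu = 253.
1 + 1/mu = 254.
(1 + 1/mu)/2 = 127 is an integer and the inequality is strict, so k_max = 127 - 1 = 126.

126


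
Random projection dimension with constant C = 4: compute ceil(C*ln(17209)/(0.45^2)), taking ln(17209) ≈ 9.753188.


ln(17209) ≈ 9.753188.
eps^2 = 0.45^2 = 0.2025.
C*ln(N)/eps^2 ≈ 4*9.753188/0.2025 ≈ 192.6556.
m = ceil(192.6556) = 193.

193


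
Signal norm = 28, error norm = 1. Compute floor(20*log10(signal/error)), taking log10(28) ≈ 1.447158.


||x||/||e|| = 28/1 = 28.
log10(28) ≈ 1.447158.
20*log10(||x||/||e||) ≈ 20*1.447158 = 28.94316.
floor(28.94316) = 28.

28


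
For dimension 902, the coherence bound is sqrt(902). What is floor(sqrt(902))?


30^2 = 900 <= 902 < 961 = 31^2, so 30 <= sqrt(902) < 31.
floor(sqrt(902)) = 30.

30


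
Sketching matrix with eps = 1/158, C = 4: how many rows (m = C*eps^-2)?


1/eps = 158.
(1/eps)^2 = 24964.
m = 4*24964 = 99856.

99856


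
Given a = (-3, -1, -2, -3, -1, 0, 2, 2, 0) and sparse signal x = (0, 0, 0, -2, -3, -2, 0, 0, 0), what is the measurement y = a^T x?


Non-zero terms: ['-3*-2', '-1*-3', '0*-2']
Products: [6, 3, 0]
y = sum = 9.

9


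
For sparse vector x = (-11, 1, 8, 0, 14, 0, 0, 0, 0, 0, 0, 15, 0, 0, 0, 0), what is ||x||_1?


Non-zero entries: [(0, -11), (1, 1), (2, 8), (4, 14), (11, 15)]
Absolute values: [11, 1, 8, 14, 15]
||x||_1 = sum = 49.

49


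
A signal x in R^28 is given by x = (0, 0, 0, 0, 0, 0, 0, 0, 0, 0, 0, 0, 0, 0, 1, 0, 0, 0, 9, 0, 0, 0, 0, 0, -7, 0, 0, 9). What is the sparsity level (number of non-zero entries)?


Non-zero positions: [14, 18, 24, 27].
Sparsity = 4.

4


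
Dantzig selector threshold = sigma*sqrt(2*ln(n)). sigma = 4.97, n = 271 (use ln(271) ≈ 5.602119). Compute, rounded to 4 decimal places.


ln(271) ≈ 5.602119.
2*ln(n) ≈ 11.204238.
sqrt(2*ln(n)) ≈ sqrt(11.204238) ≈ 3.347273.
threshold ≈ 4.97*3.347273 = 16.63594681 ≈ 16.6359.

16.6359


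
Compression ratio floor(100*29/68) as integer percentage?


100*m/n = 100*29/68 ≈ 42.6471.
floor = 42.

42


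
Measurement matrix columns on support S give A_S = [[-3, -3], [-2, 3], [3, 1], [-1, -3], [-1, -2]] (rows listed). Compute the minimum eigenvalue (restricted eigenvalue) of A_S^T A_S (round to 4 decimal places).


A_S^T A_S = [[24, 11], [11, 32]].
trace = 56.
det = 647.
disc = trace^2 - 4*det = 3136 - 4*647 = 548.
sqrt(548) ≈ 23.409400.
lam_min = (56 - sqrt(548))/2 ≈ (56 - 23.409400)/2 = 16.2953 ≈ 16.2953.

16.2953


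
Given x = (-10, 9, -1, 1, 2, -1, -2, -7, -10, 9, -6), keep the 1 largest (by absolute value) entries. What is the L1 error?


Sorted |x_i| descending: [10, 10, 9, 9, 7, 6, 2, 2, 1, 1, 1]
Keep top 1: [10]
Tail entries: [10, 9, 9, 7, 6, 2, 2, 1, 1, 1]
L1 error = sum of tail = 48.

48


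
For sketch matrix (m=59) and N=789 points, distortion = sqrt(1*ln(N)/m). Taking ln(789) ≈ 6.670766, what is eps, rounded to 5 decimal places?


ln(789) ≈ 6.670766.
1*ln(N)/m ≈ 1*6.670766/59 ≈ 0.11306383.
eps = sqrt(0.11306383) ≈ 0.3362497 ≈ 0.33625.

0.33625


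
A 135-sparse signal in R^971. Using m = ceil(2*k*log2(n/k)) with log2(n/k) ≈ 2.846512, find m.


log2(n/k) = log2(971/135) ≈ 2.846512.
2*k*log2(n/k) ≈ 2*135*2.846512 = 768.55824.
m = ceil(768.55824) = 769.

769


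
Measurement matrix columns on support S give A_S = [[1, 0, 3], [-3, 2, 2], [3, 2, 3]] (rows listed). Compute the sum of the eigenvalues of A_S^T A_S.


Sum of eigenvalues of A_S^T A_S = trace(A_S^T A_S) = sum of squared column norms of A_S.
A_S^T A_S diagonal: [19, 8, 22].
trace = 19 + 8 + 22 = 49.

49


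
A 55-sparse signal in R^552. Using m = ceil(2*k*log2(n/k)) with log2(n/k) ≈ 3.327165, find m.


log2(n/k) = log2(552/55) ≈ 3.327165.
2*k*log2(n/k) ≈ 2*55*3.327165 = 365.98815.
m = ceil(365.98815) = 366.

366


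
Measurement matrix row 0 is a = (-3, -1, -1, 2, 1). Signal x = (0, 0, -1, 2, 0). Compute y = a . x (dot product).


Non-zero terms: ['-1*-1', '2*2']
Products: [1, 4]
y = sum = 5.

5


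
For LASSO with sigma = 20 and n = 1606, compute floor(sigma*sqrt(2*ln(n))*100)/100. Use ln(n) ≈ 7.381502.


ln(1606) ≈ 7.381502.
2*ln(n) ≈ 14.763004.
sqrt(2*ln(n)) ≈ sqrt(14.763004) ≈ 3.842265.
lambda ≈ 20*3.842265 = 76.8453.
floor(lambda*100)/100 = 76.84.

76.84


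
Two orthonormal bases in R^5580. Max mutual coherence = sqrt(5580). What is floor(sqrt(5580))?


74^2 = 5476 <= 5580 < 5625 = 75^2, so 74 <= sqrt(5580) < 75.
floor(sqrt(5580)) = 74.

74


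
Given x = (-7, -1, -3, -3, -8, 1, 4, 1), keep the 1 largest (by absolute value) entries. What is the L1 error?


Sorted |x_i| descending: [8, 7, 4, 3, 3, 1, 1, 1]
Keep top 1: [8]
Tail entries: [7, 4, 3, 3, 1, 1, 1]
L1 error = sum of tail = 20.

20


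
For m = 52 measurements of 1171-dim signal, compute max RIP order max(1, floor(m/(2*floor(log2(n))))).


floor(log2(1171)) = 10.
2*10 = 20.
m/(2*floor(log2(n))) = 52/20 ≈ 2.6.
floor = 2.
k = max(1, 2) = 2.

2


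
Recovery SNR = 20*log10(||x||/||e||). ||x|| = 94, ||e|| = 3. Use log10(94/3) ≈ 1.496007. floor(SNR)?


||x||/||e|| = 94/3.
log10(94/3) ≈ 1.496007.
20*log10(||x||/||e||) ≈ 20*1.496007 = 29.92014.
floor(29.92014) = 29.

29


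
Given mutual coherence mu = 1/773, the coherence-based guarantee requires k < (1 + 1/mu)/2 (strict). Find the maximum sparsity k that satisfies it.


1/mu = 773.
1 + 1/mu = 774.
(1 + 1/mu)/2 = 387 is an integer and the inequality is strict, so k_max = 387 - 1 = 386.

386


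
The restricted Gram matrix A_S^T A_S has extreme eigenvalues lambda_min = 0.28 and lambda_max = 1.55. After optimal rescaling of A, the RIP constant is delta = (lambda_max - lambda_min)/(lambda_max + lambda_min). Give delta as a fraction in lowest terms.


lambda_max - lambda_min = 1.55 - 0.28 = 1.27.
lambda_max + lambda_min = 1.55 + 0.28 = 1.83.
delta = 1.27/1.83 = 127/183.

127/183


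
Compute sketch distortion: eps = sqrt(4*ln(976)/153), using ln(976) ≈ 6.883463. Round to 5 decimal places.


ln(976) ≈ 6.883463.
4*ln(N)/m ≈ 4*6.883463/153 ≈ 0.17995982.
eps = sqrt(0.17995982) ≈ 0.4242167 ≈ 0.42422.

0.42422


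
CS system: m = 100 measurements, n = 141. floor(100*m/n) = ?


100*m/n = 100*100/141 ≈ 70.922.
floor = 70.

70


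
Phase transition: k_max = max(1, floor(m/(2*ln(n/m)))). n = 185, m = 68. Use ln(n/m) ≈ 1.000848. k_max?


n/m = 185/68.
ln(n/m) ≈ 1.000848.
2*ln(n/m) ≈ 2.001696.
m/(2*ln(n/m)) ≈ 68/2.001696 ≈ 33.9712.
floor = 33.
k_max = max(1, 33) = 33.

33


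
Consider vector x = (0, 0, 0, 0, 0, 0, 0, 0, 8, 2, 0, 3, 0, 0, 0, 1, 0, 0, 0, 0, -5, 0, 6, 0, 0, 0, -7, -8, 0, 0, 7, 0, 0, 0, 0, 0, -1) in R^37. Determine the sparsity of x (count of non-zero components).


Non-zero positions: [8, 9, 11, 15, 20, 22, 26, 27, 30, 36].
Sparsity = 10.

10


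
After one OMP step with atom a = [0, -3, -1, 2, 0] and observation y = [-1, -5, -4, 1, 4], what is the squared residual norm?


a^T a = 14.
a^T y = 21.
coeff = 21/14 = 3/2.
||r||^2 = 55/2.

55/2


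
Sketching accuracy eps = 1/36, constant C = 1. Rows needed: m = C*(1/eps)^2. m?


1/eps = 36.
(1/eps)^2 = 1296.
m = 1*1296 = 1296.

1296


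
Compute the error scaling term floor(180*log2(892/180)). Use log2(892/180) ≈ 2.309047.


log2(n/k) = log2(892/180) ≈ 2.309047.
k*log2(n/k) ≈ 180*2.309047 = 415.62846.
floor(415.62846) = 415.

415


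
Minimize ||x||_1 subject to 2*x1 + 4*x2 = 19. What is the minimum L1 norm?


Axis intercepts:
  x1 = 19/2, x2 = 0: L1 = 19/2
  x1 = 0, x2 = 19/4: L1 = 19/4
x* = (0, 19/4)
||x*||_1 = 19/4.

19/4


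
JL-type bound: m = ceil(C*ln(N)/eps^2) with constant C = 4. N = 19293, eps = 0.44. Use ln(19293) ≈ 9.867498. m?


ln(19293) ≈ 9.867498.
eps^2 = 0.44^2 = 0.1936.
C*ln(N)/eps^2 ≈ 4*9.867498/0.1936 ≈ 203.8739.
m = ceil(203.8739) = 204.

204


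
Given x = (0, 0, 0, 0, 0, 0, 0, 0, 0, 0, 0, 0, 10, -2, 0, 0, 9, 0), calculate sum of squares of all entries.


Non-zero entries: [(12, 10), (13, -2), (16, 9)]
Squares: [100, 4, 81]
||x||_2^2 = sum = 185.

185


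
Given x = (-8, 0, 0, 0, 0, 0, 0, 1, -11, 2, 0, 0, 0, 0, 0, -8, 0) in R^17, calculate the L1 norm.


Non-zero entries: [(0, -8), (7, 1), (8, -11), (9, 2), (15, -8)]
Absolute values: [8, 1, 11, 2, 8]
||x||_1 = sum = 30.

30


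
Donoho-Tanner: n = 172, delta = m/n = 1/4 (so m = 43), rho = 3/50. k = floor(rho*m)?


m = 1/4*172 = 43.
rho = 3/50.
rho*m = 3/50*43 = 2.58.
k = floor(2.58) = 2.

2


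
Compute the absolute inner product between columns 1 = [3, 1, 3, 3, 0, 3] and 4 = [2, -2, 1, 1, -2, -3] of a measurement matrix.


Inner product: 3*2 + 1*-2 + 3*1 + 3*1 + 0*-2 + 3*-3
Products: [6, -2, 3, 3, 0, -9]
Sum = 1.
|dot| = 1.

1


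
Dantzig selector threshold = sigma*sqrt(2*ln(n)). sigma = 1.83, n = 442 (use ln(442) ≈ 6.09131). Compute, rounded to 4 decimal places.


ln(442) ≈ 6.09131.
2*ln(n) ≈ 12.18262.
sqrt(2*ln(n)) ≈ sqrt(12.18262) ≈ 3.490361.
threshold ≈ 1.83*3.490361 = 6.38736063 ≈ 6.3874.

6.3874


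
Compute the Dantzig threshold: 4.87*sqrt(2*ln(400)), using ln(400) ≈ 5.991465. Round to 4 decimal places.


ln(400) ≈ 5.991465.
2*ln(n) ≈ 11.98293.
sqrt(2*ln(n)) ≈ sqrt(11.98293) ≈ 3.461637.
threshold ≈ 4.87*3.461637 = 16.85817219 ≈ 16.8582.

16.8582


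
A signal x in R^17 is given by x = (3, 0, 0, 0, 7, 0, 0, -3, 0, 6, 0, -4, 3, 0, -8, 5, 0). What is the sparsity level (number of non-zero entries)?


Non-zero positions: [0, 4, 7, 9, 11, 12, 14, 15].
Sparsity = 8.

8


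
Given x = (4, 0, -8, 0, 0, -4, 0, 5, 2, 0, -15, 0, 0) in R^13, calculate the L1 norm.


Non-zero entries: [(0, 4), (2, -8), (5, -4), (7, 5), (8, 2), (10, -15)]
Absolute values: [4, 8, 4, 5, 2, 15]
||x||_1 = sum = 38.

38


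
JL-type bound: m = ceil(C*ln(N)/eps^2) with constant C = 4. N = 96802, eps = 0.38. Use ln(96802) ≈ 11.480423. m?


ln(96802) ≈ 11.480423.
eps^2 = 0.38^2 = 0.1444.
C*ln(N)/eps^2 ≈ 4*11.480423/0.1444 ≈ 318.0173.
m = ceil(318.0173) = 319.

319


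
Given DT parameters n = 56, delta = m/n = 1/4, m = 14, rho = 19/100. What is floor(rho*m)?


m = 1/4*56 = 14.
rho = 19/100.
rho*m = 19/100*14 = 2.66.
k = floor(2.66) = 2.

2


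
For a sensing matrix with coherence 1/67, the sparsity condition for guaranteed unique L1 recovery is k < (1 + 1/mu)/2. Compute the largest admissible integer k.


1/mu = 67.
1 + 1/mu = 68.
(1 + 1/mu)/2 = 34 is an integer and the inequality is strict, so k_max = 34 - 1 = 33.

33


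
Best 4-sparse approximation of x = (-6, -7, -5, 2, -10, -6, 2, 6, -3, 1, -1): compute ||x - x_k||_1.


Sorted |x_i| descending: [10, 7, 6, 6, 6, 5, 3, 2, 2, 1, 1]
Keep top 4: [10, 7, 6, 6]
Tail entries: [6, 5, 3, 2, 2, 1, 1]
L1 error = sum of tail = 20.

20


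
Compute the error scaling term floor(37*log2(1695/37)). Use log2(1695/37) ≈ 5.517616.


log2(n/k) = log2(1695/37) ≈ 5.517616.
k*log2(n/k) ≈ 37*5.517616 = 204.151792.
floor(204.151792) = 204.

204


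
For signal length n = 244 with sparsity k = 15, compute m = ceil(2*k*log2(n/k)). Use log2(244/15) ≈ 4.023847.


log2(n/k) = log2(244/15) ≈ 4.023847.
2*k*log2(n/k) ≈ 2*15*4.023847 = 120.71541.
m = ceil(120.71541) = 121.

121


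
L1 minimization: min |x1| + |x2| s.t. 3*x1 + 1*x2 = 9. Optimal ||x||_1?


Axis intercepts:
  x1 = 3, x2 = 0: L1 = 3
  x1 = 0, x2 = 9: L1 = 9
x* = (3, 0)
||x*||_1 = 3.

3


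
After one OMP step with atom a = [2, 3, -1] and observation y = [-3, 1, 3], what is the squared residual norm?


a^T a = 14.
a^T y = -6.
coeff = -6/14 = -3/7.
||r||^2 = 115/7.

115/7


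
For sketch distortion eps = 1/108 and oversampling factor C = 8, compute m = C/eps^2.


1/eps = 108.
(1/eps)^2 = 11664.
m = 8*11664 = 93312.

93312


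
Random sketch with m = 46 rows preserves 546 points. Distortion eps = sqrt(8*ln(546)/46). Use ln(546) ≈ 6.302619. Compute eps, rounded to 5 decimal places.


ln(546) ≈ 6.302619.
8*ln(N)/m ≈ 8*6.302619/46 ≈ 1.09610765.
eps = sqrt(1.09610765) ≈ 1.0469516 ≈ 1.04695.

1.04695


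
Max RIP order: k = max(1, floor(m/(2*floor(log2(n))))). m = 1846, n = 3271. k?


floor(log2(3271)) = 11.
2*11 = 22.
m/(2*floor(log2(n))) = 1846/22 ≈ 83.9091.
floor = 83.
k = max(1, 83) = 83.

83


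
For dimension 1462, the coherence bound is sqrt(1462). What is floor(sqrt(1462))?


38^2 = 1444 <= 1462 < 1521 = 39^2, so 38 <= sqrt(1462) < 39.
floor(sqrt(1462)) = 38.

38


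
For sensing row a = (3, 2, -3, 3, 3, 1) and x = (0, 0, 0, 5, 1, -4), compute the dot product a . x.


Non-zero terms: ['3*5', '3*1', '1*-4']
Products: [15, 3, -4]
y = sum = 14.

14


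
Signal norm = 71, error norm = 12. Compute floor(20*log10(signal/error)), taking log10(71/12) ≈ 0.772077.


||x||/||e|| = 71/12.
log10(71/12) ≈ 0.772077.
20*log10(||x||/||e||) ≈ 20*0.772077 = 15.44154.
floor(15.44154) = 15.

15


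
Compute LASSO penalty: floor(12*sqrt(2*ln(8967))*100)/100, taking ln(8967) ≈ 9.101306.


ln(8967) ≈ 9.101306.
2*ln(n) ≈ 18.202612.
sqrt(2*ln(n)) ≈ sqrt(18.202612) ≈ 4.266452.
lambda ≈ 12*4.266452 = 51.197424.
floor(lambda*100)/100 = 51.19.

51.19


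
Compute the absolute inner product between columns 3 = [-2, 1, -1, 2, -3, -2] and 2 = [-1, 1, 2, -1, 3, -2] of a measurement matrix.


Inner product: -2*-1 + 1*1 + -1*2 + 2*-1 + -3*3 + -2*-2
Products: [2, 1, -2, -2, -9, 4]
Sum = -6.
|dot| = 6.

6


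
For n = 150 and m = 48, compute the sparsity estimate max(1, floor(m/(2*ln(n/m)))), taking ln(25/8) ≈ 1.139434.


n/m = 150/48 = 25/8.
ln(n/m) ≈ 1.139434.
2*ln(n/m) ≈ 2.278868.
m/(2*ln(n/m)) ≈ 48/2.278868 ≈ 21.0631.
floor = 21.
k_max = max(1, 21) = 21.

21


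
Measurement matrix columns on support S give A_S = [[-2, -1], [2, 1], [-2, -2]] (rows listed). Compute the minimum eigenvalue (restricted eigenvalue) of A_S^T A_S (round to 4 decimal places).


A_S^T A_S = [[12, 8], [8, 6]].
trace = 18.
det = 8.
disc = trace^2 - 4*det = 324 - 4*8 = 292.
sqrt(292) ≈ 17.088007.
lam_min = (18 - sqrt(292))/2 ≈ (18 - 17.088007)/2 = 0.4559965 ≈ 0.4560.

0.4560


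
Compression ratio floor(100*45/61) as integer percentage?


100*m/n = 100*45/61 ≈ 73.7705.
floor = 73.

73


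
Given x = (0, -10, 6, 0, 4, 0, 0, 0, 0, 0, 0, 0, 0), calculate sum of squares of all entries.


Non-zero entries: [(1, -10), (2, 6), (4, 4)]
Squares: [100, 36, 16]
||x||_2^2 = sum = 152.

152


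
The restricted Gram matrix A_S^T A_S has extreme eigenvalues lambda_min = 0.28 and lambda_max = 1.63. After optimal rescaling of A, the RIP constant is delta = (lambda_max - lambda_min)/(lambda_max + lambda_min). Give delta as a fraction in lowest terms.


lambda_max - lambda_min = 1.63 - 0.28 = 1.35.
lambda_max + lambda_min = 1.63 + 0.28 = 1.91.
delta = 1.35/1.91 = 135/191.

135/191


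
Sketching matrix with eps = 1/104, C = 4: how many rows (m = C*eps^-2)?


1/eps = 104.
(1/eps)^2 = 10816.
m = 4*10816 = 43264.

43264


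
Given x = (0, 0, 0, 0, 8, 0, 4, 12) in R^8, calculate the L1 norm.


Non-zero entries: [(4, 8), (6, 4), (7, 12)]
Absolute values: [8, 4, 12]
||x||_1 = sum = 24.

24


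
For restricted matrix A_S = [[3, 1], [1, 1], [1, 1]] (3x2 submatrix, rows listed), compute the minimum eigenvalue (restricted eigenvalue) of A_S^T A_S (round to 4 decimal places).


A_S^T A_S = [[11, 5], [5, 3]].
trace = 14.
det = 8.
disc = trace^2 - 4*det = 196 - 4*8 = 164.
sqrt(164) ≈ 12.806248.
lam_min = (14 - sqrt(164))/2 ≈ (14 - 12.806248)/2 = 0.596876 ≈ 0.5969.

0.5969


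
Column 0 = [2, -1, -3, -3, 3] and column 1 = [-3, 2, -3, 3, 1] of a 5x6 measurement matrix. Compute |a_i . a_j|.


Inner product: 2*-3 + -1*2 + -3*-3 + -3*3 + 3*1
Products: [-6, -2, 9, -9, 3]
Sum = -5.
|dot| = 5.

5


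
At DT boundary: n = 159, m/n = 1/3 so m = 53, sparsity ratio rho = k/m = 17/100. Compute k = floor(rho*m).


m = 1/3*159 = 53.
rho = 17/100.
rho*m = 17/100*53 = 9.01.
k = floor(9.01) = 9.

9


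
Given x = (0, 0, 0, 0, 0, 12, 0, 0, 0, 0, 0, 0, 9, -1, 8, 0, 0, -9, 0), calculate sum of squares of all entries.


Non-zero entries: [(5, 12), (12, 9), (13, -1), (14, 8), (17, -9)]
Squares: [144, 81, 1, 64, 81]
||x||_2^2 = sum = 371.

371


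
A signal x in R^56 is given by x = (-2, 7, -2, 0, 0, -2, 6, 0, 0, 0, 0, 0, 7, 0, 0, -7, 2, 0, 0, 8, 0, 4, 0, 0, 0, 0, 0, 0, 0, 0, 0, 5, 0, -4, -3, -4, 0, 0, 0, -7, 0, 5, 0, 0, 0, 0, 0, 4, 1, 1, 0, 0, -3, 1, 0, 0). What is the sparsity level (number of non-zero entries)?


Non-zero positions: [0, 1, 2, 5, 6, 12, 15, 16, 19, 21, 31, 33, 34, 35, 39, 41, 47, 48, 49, 52, 53].
Sparsity = 21.

21


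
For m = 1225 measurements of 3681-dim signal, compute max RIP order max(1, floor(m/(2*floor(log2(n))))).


floor(log2(3681)) = 11.
2*11 = 22.
m/(2*floor(log2(n))) = 1225/22 ≈ 55.6818.
floor = 55.
k = max(1, 55) = 55.

55


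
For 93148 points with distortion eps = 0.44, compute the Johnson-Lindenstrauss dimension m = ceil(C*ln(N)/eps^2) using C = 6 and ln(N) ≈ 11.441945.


ln(93148) ≈ 11.441945.
eps^2 = 0.44^2 = 0.1936.
C*ln(N)/eps^2 ≈ 6*11.441945/0.1936 ≈ 354.6057.
m = ceil(354.6057) = 355.

355


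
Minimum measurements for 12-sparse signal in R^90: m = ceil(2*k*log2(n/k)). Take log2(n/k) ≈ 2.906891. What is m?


log2(n/k) = log2(90/12) ≈ 2.906891.
2*k*log2(n/k) ≈ 2*12*2.906891 = 69.765384.
m = ceil(69.765384) = 70.

70


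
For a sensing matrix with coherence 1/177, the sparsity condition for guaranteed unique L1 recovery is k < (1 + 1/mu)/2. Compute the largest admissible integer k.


1/mu = 177.
1 + 1/mu = 178.
(1 + 1/mu)/2 = 89 is an integer and the inequality is strict, so k_max = 89 - 1 = 88.

88


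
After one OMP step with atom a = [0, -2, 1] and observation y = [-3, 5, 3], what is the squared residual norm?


a^T a = 5.
a^T y = -7.
coeff = -7/5 = -7/5.
||r||^2 = 166/5.

166/5


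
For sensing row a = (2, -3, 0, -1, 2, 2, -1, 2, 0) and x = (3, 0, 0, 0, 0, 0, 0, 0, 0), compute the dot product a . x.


Non-zero terms: ['2*3']
Products: [6]
y = sum = 6.

6


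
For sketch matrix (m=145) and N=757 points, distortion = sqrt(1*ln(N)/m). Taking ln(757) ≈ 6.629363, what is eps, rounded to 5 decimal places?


ln(757) ≈ 6.629363.
1*ln(N)/m ≈ 1*6.629363/145 ≈ 0.04571974.
eps = sqrt(0.04571974) ≈ 0.2138217 ≈ 0.21382.

0.21382


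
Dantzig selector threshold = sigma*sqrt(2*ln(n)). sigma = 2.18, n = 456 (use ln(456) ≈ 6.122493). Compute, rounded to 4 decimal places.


ln(456) ≈ 6.122493.
2*ln(n) ≈ 12.244986.
sqrt(2*ln(n)) ≈ sqrt(12.244986) ≈ 3.499284.
threshold ≈ 2.18*3.499284 = 7.62843912 ≈ 7.6284.

7.6284


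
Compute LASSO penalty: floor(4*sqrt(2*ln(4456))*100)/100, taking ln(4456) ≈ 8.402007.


ln(4456) ≈ 8.402007.
2*ln(n) ≈ 16.804014.
sqrt(2*ln(n)) ≈ sqrt(16.804014) ≈ 4.09927.
lambda ≈ 4*4.09927 = 16.39708.
floor(lambda*100)/100 = 16.39.

16.39


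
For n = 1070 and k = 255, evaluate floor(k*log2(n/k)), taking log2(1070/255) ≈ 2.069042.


log2(n/k) = log2(1070/255) ≈ 2.069042.
k*log2(n/k) ≈ 255*2.069042 = 527.60571.
floor(527.60571) = 527.

527


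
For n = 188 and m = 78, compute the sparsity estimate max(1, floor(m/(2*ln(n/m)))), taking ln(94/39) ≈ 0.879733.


n/m = 188/78 = 94/39.
ln(n/m) ≈ 0.879733.
2*ln(n/m) ≈ 1.759466.
m/(2*ln(n/m)) ≈ 78/1.759466 ≈ 44.3316.
floor = 44.
k_max = max(1, 44) = 44.

44


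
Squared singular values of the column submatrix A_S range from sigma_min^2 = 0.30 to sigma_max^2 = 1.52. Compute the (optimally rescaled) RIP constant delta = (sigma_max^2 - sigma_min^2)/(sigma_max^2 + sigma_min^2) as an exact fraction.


lambda_max - lambda_min = 1.52 - 0.30 = 1.22.
lambda_max + lambda_min = 1.52 + 0.30 = 1.82.
delta = 1.22/1.82 = 122/182 = 61/91.

61/91


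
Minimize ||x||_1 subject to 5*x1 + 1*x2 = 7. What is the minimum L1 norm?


Axis intercepts:
  x1 = 7/5, x2 = 0: L1 = 7/5
  x1 = 0, x2 = 7: L1 = 7
x* = (7/5, 0)
||x*||_1 = 7/5.

7/5


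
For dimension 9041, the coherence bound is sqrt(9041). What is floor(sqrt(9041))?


95^2 = 9025 <= 9041 < 9216 = 96^2, so 95 <= sqrt(9041) < 96.
floor(sqrt(9041)) = 95.

95


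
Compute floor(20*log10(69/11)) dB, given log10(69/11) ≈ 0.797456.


||x||/||e|| = 69/11.
log10(69/11) ≈ 0.797456.
20*log10(||x||/||e||) ≈ 20*0.797456 = 15.94912.
floor(15.94912) = 15.

15


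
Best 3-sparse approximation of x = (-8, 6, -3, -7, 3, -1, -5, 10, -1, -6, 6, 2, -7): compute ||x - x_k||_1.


Sorted |x_i| descending: [10, 8, 7, 7, 6, 6, 6, 5, 3, 3, 2, 1, 1]
Keep top 3: [10, 8, 7]
Tail entries: [7, 6, 6, 6, 5, 3, 3, 2, 1, 1]
L1 error = sum of tail = 40.

40


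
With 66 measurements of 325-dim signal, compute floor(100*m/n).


100*m/n = 100*66/325 ≈ 20.3077.
floor = 20.

20


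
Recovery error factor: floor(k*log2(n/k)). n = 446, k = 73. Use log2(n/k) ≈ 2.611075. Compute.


log2(n/k) = log2(446/73) ≈ 2.611075.
k*log2(n/k) ≈ 73*2.611075 = 190.608475.
floor(190.608475) = 190.

190


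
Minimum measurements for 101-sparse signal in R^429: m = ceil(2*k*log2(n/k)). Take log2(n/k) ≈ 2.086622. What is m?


log2(n/k) = log2(429/101) ≈ 2.086622.
2*k*log2(n/k) ≈ 2*101*2.086622 = 421.497644.
m = ceil(421.497644) = 422.

422


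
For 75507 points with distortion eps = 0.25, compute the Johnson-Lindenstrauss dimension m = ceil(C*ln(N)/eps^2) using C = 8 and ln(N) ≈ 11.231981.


ln(75507) ≈ 11.231981.
eps^2 = 0.25^2 = 0.0625.
C*ln(N)/eps^2 ≈ 8*11.231981/0.0625 ≈ 1437.6936.
m = ceil(1437.6936) = 1438.

1438


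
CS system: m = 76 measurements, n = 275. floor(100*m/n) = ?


100*m/n = 100*76/275 ≈ 27.6364.
floor = 27.

27


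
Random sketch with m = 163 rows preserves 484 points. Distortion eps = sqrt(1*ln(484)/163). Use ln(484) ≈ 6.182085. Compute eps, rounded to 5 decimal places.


ln(484) ≈ 6.182085.
1*ln(N)/m ≈ 1*6.182085/163 ≈ 0.0379269.
eps = sqrt(0.0379269) ≈ 0.1947483 ≈ 0.19475.

0.19475


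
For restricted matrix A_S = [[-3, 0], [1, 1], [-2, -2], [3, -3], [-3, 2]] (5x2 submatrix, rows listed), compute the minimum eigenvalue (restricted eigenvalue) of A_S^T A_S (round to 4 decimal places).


A_S^T A_S = [[32, -10], [-10, 18]].
trace = 50.
det = 476.
disc = trace^2 - 4*det = 2500 - 4*476 = 596.
sqrt(596) ≈ 24.413111.
lam_min = (50 - sqrt(596))/2 ≈ (50 - 24.413111)/2 = 12.7934445 ≈ 12.7934.

12.7934
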